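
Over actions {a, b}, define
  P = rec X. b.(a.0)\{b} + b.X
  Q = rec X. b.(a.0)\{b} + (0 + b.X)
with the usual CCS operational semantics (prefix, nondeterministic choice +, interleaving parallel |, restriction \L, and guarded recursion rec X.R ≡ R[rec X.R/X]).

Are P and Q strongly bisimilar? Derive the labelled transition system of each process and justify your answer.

LTS(P): 3 reachable states
  m0 = rec X. b.(a.0)\{b} + b.X ⊢ --b--▸ m0, --b--▸ m1
  m1 = (a.0)\{b} ⊢ --a--▸ m2
  m2 = 0\{b} ⊢ deadlocked
LTS(Q): 3 reachable states
  n0 = rec X. b.(a.0)\{b} + (0 + b.X) ⊢ --b--▸ n0, --b--▸ n1
  n1 = (a.0)\{b} ⊢ --a--▸ n2
  n2 = 0\{b} ⊢ deadlocked
Bisimilarity quotient blocks:
  B0 = {m0, n0}
  B1 = {m1, n1}
  B2 = {m2, n2}
m0 ∈ B0, n0 ∈ B0 → same block

bisimilar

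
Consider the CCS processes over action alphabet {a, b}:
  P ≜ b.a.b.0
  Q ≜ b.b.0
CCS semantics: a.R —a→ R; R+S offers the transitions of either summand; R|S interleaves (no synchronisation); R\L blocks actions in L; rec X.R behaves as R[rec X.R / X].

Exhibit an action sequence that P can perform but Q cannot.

ba

P's transition system — 4 states:
  s0 = b.a.b.0 → -b-> s1
  s1 = a.b.0 → -a-> s2
  s2 = b.0 → -b-> s3
  s3 = 0 → stopped
Q's transition system — 3 states:
  t0 = b.b.0 → -b-> t1
  t1 = b.0 → -b-> t2
  t2 = 0 → stopped
Trace ⟨ba⟩ through P, begin at {s0}:
  [1] b ⇒ {s1}
  [2] a ⇒ {s2}
  P completes σ.
Trace ⟨ba⟩ through Q, begin at {t0}:
  [1] b ⇒ {t1}
  [2] a ⇒ ∅  — Q cannot continue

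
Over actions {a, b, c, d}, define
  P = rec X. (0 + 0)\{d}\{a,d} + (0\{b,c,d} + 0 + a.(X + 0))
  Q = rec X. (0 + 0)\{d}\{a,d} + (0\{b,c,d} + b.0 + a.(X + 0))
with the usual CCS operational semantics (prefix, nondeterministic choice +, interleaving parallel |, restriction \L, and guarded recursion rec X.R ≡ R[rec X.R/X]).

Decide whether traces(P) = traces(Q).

trace-distinct — witness ⟨b⟩

LTS(P): 2 reachable states
  m0 = rec X. (0 + 0)\{d}\{a,d} + (0\{b,c,d} + 0 + a.(X + 0)) has moves —a→ m1
  m1 = (rec X. (0 + 0)\{d}\{a,d} + (0\{b,c,d} + 0 + a.(X + 0))) + 0 has moves —a→ m1
LTS(Q): 3 reachable states
  n0 = rec X. (0 + 0)\{d}\{a,d} + (0\{b,c,d} + b.0 + a.(X + 0)) has moves —a→ n1, —b→ n2
  n1 = (rec X. (0 + 0)\{d}\{a,d} + (0\{b,c,d} + b.0 + a.(X + 0))) + 0 has moves —a→ n1, —b→ n2
  n2 = 0 has moves deadlocked
Run σ = ⟨b⟩ on Q: start {n0}
  after b @ step 1: {n2}
  Q completes σ.
Run σ = ⟨b⟩ on P: start {m0}
  after b @ step 1: no successor for P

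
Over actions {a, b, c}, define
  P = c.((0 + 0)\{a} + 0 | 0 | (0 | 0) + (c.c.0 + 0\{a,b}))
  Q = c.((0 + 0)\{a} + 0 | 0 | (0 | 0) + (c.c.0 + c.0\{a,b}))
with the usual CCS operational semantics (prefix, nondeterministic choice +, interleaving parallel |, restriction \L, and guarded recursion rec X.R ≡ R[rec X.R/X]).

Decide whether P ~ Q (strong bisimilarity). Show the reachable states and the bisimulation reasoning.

Reachable graph of P (4 states):
  s0 = c.((0 + 0)\{a} + 0 | 0 | (0 | 0) + (c.c.0 + 0\{a,b})) ⊢ --c--▸ s1
  s1 = (0 + 0)\{a} + 0 | 0 | (0 | 0) + (c.c.0 + 0\{a,b}) ⊢ --c--▸ s2
  s2 = c.0 ⊢ --c--▸ s3
  s3 = 0 ⊢ deadlocked
Reachable graph of Q (5 states):
  t0 = c.((0 + 0)\{a} + 0 | 0 | (0 | 0) + (c.c.0 + c.0\{a,b})) ⊢ --c--▸ t1
  t1 = (0 + 0)\{a} + 0 | 0 | (0 | 0) + (c.c.0 + c.0\{a,b}) ⊢ --c--▸ t2, --c--▸ t3
  t2 = 0\{a,b} ⊢ deadlocked
  t3 = c.0 ⊢ --c--▸ t4
  t4 = 0 ⊢ deadlocked
Partition-refinement fixed point:
  B0 = {s0}
  B1 = {s1}
  B2 = {s2, t3}
  B3 = {s3, t2, t4}
  B4 = {t0}
  B5 = {t1}
s0 ∈ B0, t0 ∈ B4 → different blocks

P ≁ Q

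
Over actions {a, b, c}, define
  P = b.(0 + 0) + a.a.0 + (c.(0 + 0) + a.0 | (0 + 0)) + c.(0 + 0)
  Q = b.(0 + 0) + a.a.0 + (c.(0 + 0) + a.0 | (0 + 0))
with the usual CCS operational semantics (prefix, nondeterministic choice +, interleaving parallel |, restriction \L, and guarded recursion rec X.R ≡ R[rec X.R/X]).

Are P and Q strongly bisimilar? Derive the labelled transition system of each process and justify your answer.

bisimilar

P's transition system — 5 states:
  s0 = b.(0 + 0) + a.a.0 + (c.(0 + 0) + a.0 | (0 + 0)) + c.(0 + 0) | -a-> s1, -a-> s2, -b-> s3, -c-> s3
  s1 = 0 | (0 + 0) | stopped
  s2 = a.0 | -a-> s4
  s3 = 0 + 0 | stopped
  s4 = 0 | stopped
Q's transition system — 5 states:
  t0 = b.(0 + 0) + a.a.0 + (c.(0 + 0) + a.0 | (0 + 0)) | -a-> t1, -a-> t2, -b-> t3, -c-> t3
  t1 = 0 | (0 + 0) | stopped
  t2 = a.0 | -a-> t4
  t3 = 0 + 0 | stopped
  t4 = 0 | stopped
Bisimilarity quotient blocks:
  B0 = {s0, t0}
  B1 = {s1, s3, s4, t1, t3, t4}
  B2 = {s2, t2}
s0 ∈ B0, t0 ∈ B0 → same block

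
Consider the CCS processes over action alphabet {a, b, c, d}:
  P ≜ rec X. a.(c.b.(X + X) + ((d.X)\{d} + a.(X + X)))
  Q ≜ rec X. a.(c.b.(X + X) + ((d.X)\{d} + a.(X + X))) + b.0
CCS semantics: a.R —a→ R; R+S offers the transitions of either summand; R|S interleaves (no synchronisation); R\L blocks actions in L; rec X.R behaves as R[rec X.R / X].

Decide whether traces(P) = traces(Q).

NO — witness ⟨b⟩

P's transition system — 4 states:
  m0 = rec X. a.(c.b.(X + X) + ((d.X)\{d} + a.(X + X))) | =a=> m1
  m1 = c.b.((rec X. a.(c.b.(X + X) + ((d.X)\{d} + a.(X + X)))) + (rec X. a.(c.b.(X + X) + ((d.X)\{d} + a.(X + X))))) + ((d.(rec X. a.(c.b.(X + X) + ((d.X)\{d} + a.(X + X)))))\{d} + a.((rec X. a.(c.b.(X + X) + ((d.X)\{d} + a.(X + X)))) + (rec X. a.(c.b.(X + X) + ((d.X)\{d} + a.(X + X)))))) | =a=> m2, =c=> m3
  m2 = (rec X. a.(c.b.(X + X) + ((d.X)\{d} + a.(X + X)))) + (rec X. a.(c.b.(X + X) + ((d.X)\{d} + a.(X + X)))) | =a=> m1
  m3 = b.((rec X. a.(c.b.(X + X) + ((d.X)\{d} + a.(X + X)))) + (rec X. a.(c.b.(X + X) + ((d.X)\{d} + a.(X + X))))) | =b=> m2
Q's transition system — 5 states:
  n0 = rec X. a.(c.b.(X + X) + ((d.X)\{d} + a.(X + X))) + b.0 | =a=> n1, =b=> n2
  n1 = c.b.((rec X. a.(c.b.(X + X) + ((d.X)\{d} + a.(X + X))) + b.0) + (rec X. a.(c.b.(X + X) + ((d.X)\{d} + a.(X + X))) + b.0)) + ((d.(rec X. a.(c.b.(X + X) + ((d.X)\{d} + a.(X + X))) + b.0))\{d} + a.((rec X. a.(c.b.(X + X) + ((d.X)\{d} + a.(X + X))) + b.0) + (rec X. a.(c.b.(X + X) + ((d.X)\{d} + a.(X + X))) + b.0))) | =a=> n3, =c=> n4
  n2 = 0 | ·
  n3 = (rec X. a.(c.b.(X + X) + ((d.X)\{d} + a.(X + X))) + b.0) + (rec X. a.(c.b.(X + X) + ((d.X)\{d} + a.(X + X))) + b.0) | =a=> n1, =b=> n2
  n4 = b.((rec X. a.(c.b.(X + X) + ((d.X)\{d} + a.(X + X))) + b.0) + (rec X. a.(c.b.(X + X) + ((d.X)\{d} + a.(X + X))) + b.0)) | =b=> n3
Run σ = ⟨b⟩ on Q: start {n0}
  step 1 (b): {n2}
  — Q admits the full trace.
Run σ = ⟨b⟩ on P: start {m0}
  step 1 (b): ∅ (P stuck)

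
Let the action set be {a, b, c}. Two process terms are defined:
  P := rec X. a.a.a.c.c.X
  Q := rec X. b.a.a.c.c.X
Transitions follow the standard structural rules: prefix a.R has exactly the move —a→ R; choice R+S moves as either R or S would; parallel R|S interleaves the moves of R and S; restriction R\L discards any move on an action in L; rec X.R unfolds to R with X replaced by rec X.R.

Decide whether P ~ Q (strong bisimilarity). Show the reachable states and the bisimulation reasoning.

P ≁ Q

P's transition system — 5 states:
  m0 = rec X. a.a.a.c.c.X has moves --a--▸ m1
  m1 = a.a.c.c.(rec X. a.a.a.c.c.X) has moves --a--▸ m2
  m2 = a.c.c.(rec X. a.a.a.c.c.X) has moves --a--▸ m3
  m3 = c.c.(rec X. a.a.a.c.c.X) has moves --c--▸ m4
  m4 = c.(rec X. a.a.a.c.c.X) has moves --c--▸ m0
Q's transition system — 5 states:
  n0 = rec X. b.a.a.c.c.X has moves --b--▸ n1
  n1 = a.a.c.c.(rec X. b.a.a.c.c.X) has moves --a--▸ n2
  n2 = a.c.c.(rec X. b.a.a.c.c.X) has moves --a--▸ n3
  n3 = c.c.(rec X. b.a.a.c.c.X) has moves --c--▸ n4
  n4 = c.(rec X. b.a.a.c.c.X) has moves --c--▸ n0
Coarsest stable partition (strong bisimilarity classes):
  B0 = {m0}
  B1 = {m1}
  B2 = {m2}
  B3 = {m3}
  B4 = {m4}
  B5 = {n0}
  B6 = {n1}
  B7 = {n2}
  B8 = {n3}
  B9 = {n4}
m0 ∈ B0, n0 ∈ B5 → different blocks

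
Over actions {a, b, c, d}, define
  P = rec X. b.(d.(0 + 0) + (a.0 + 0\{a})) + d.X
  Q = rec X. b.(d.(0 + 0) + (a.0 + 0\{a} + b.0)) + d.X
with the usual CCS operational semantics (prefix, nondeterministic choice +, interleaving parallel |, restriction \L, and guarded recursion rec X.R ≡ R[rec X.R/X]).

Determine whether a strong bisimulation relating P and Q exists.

P ≁ Q

P's transition system — 4 states:
  p0 = rec X. b.(d.(0 + 0) + (a.0 + 0\{a})) + d.X has moves —b→ p1, —d→ p0
  p1 = d.(0 + 0) + (a.0 + 0\{a}) has moves —a→ p2, —d→ p3
  p2 = 0 has moves ∅
  p3 = 0 + 0 has moves ∅
Q's transition system — 4 states:
  q0 = rec X. b.(d.(0 + 0) + (a.0 + 0\{a} + b.0)) + d.X has moves —b→ q1, —d→ q0
  q1 = d.(0 + 0) + (a.0 + 0\{a} + b.0) has moves —a→ q2, —b→ q2, —d→ q3
  q2 = 0 has moves ∅
  q3 = 0 + 0 has moves ∅
Coarsest stable partition (strong bisimilarity classes):
  B0 = {p0}
  B1 = {p1}
  B2 = {p2, p3, q2, q3}
  B3 = {q0}
  B4 = {q1}
p0 ∈ B0, q0 ∈ B3 → different blocks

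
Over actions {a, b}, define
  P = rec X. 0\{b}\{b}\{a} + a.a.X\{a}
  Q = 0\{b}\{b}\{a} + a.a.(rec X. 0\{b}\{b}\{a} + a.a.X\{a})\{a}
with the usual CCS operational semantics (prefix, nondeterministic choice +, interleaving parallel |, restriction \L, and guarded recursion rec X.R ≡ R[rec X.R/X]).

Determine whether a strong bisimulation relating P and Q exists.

P's transition system — 3 states:
  m0 = rec X. 0\{b}\{b}\{a} + a.a.X\{a} | =a=> m1
  m1 = a.(rec X. 0\{b}\{b}\{a} + a.a.X\{a})\{a} | =a=> m2
  m2 = (rec X. 0\{b}\{b}\{a} + a.a.X\{a})\{a} | stopped
Q's transition system — 3 states:
  n0 = 0\{b}\{b}\{a} + a.a.(rec X. 0\{b}\{b}\{a} + a.a.X\{a})\{a} | =a=> n1
  n1 = a.(rec X. 0\{b}\{b}\{a} + a.a.X\{a})\{a} | =a=> n2
  n2 = (rec X. 0\{b}\{b}\{a} + a.a.X\{a})\{a} | stopped
Partition-refinement fixed point:
  B0 = {m0, n0}
  B1 = {m1, n1}
  B2 = {m2, n2}
m0 ∈ B0, n0 ∈ B0 → same block

P ~ Q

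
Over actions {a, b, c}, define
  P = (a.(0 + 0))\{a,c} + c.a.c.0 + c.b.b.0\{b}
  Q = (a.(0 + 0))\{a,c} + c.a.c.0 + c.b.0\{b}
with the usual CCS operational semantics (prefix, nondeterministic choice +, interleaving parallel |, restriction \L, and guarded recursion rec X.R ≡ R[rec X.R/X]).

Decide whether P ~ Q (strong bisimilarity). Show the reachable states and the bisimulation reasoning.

not bisimilar

LTS(P): 7 reachable states
  u0 = (a.(0 + 0))\{a,c} + c.a.c.0 + c.b.b.0\{b} → ··c··> u1, ··c··> u2
  u1 = a.c.0 → ··a··> u3
  u2 = b.b.0\{b} → ··b··> u4
  u3 = c.0 → ··c··> u5
  u4 = b.0\{b} → ··b··> u6
  u5 = 0 → ∅
  u6 = 0\{b} → ∅
LTS(Q): 6 reachable states
  v0 = (a.(0 + 0))\{a,c} + c.a.c.0 + c.b.0\{b} → ··c··> v1, ··c··> v2
  v1 = a.c.0 → ··a··> v3
  v2 = b.0\{b} → ··b··> v4
  v3 = c.0 → ··c··> v5
  v4 = 0\{b} → ∅
  v5 = 0 → ∅
Partition-refinement fixed point:
  B0 = {u0}
  B1 = {u1, v1}
  B2 = {u3, v3}
  B3 = {u5, u6, v4, v5}
  B4 = {u2}
  B5 = {u4, v2}
  B6 = {v0}
u0 ∈ B0, v0 ∈ B6 → different blocks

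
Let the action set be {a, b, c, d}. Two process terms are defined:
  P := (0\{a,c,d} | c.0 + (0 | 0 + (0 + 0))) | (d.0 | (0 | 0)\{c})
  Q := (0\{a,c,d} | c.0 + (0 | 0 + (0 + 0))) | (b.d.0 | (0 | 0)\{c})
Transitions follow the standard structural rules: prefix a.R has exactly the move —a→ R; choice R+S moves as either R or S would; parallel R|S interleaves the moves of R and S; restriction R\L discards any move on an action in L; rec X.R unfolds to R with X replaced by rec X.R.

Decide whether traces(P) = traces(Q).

NO — witness ⟨d⟩

P's transition system — 4 states:
  p0 = (0\{a,c,d} | c.0 + (0 | 0 + (0 + 0))) | (d.0 | (0 | 0)\{c}) :: =c=> p1, =d=> p2
  p1 = 0\{a,c,d} | 0 | (d.0 | (0 | 0)\{c}) :: =d=> p3
  p2 = (0\{a,c,d} | c.0 + (0 | 0 + (0 + 0))) | (0 | (0 | 0)\{c}) :: =c=> p3
  p3 = 0\{a,c,d} | 0 | (0 | (0 | 0)\{c}) :: deadlocked
Q's transition system — 6 states:
  q0 = (0\{a,c,d} | c.0 + (0 | 0 + (0 + 0))) | (b.d.0 | (0 | 0)\{c}) :: =b=> q1, =c=> q2
  q1 = (0\{a,c,d} | c.0 + (0 | 0 + (0 + 0))) | (d.0 | (0 | 0)\{c}) :: =c=> q3, =d=> q4
  q2 = 0\{a,c,d} | 0 | (b.d.0 | (0 | 0)\{c}) :: =b=> q3
  q3 = 0\{a,c,d} | 0 | (d.0 | (0 | 0)\{c}) :: =d=> q5
  q4 = (0\{a,c,d} | c.0 + (0 | 0 + (0 + 0))) | (0 | (0 | 0)\{c}) :: =c=> q5
  q5 = 0\{a,c,d} | 0 | (0 | (0 | 0)\{c}) :: deadlocked
Executing d from P (initial set {p0}):
  step 1 (d): {p2}
  ✓ P
Executing d from Q (initial set {q0}):
  step 1 (d): ∅  — Q cannot continue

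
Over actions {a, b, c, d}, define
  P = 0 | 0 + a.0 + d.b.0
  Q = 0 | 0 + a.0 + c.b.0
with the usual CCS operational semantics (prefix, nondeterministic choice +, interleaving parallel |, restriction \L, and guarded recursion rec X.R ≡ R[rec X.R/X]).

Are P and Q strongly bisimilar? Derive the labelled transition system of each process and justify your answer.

P's transition system — 3 states:
  u0 = 0 | 0 + a.0 + d.b.0 :: ··a··> u1, ··d··> u2
  u1 = 0 :: stopped
  u2 = b.0 :: ··b··> u1
Q's transition system — 3 states:
  v0 = 0 | 0 + a.0 + c.b.0 :: ··a··> v1, ··c··> v2
  v1 = 0 :: stopped
  v2 = b.0 :: ··b··> v1
Bisimilarity quotient blocks:
  B0 = {u0}
  B1 = {u1, v1}
  B2 = {u2, v2}
  B3 = {v0}
u0 ∈ B0, v0 ∈ B3 → different blocks

NO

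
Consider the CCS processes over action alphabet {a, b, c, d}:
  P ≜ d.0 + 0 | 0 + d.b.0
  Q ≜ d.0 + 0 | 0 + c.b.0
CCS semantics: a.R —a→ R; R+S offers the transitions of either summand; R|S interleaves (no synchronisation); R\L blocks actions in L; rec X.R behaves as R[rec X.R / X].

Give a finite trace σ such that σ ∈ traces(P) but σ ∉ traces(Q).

db

Reachable graph of P (3 states):
  s0 = d.0 + 0 | 0 + d.b.0 has moves ··d··> s1, ··d··> s2
  s1 = 0 has moves (no moves)
  s2 = b.0 has moves ··b··> s1
Reachable graph of Q (3 states):
  t0 = d.0 + 0 | 0 + c.b.0 has moves ··c··> t1, ··d··> t2
  t1 = b.0 has moves ··b··> t2
  t2 = 0 has moves (no moves)
Run σ = ⟨db⟩ on P: start {s0}
  after d @ step 1: {s1, s2}
  after b @ step 2: {s1}
  ✓ P
Run σ = ⟨db⟩ on Q: start {t0}
  after d @ step 1: {t2}
  after b @ step 2: ∅  — Q cannot continue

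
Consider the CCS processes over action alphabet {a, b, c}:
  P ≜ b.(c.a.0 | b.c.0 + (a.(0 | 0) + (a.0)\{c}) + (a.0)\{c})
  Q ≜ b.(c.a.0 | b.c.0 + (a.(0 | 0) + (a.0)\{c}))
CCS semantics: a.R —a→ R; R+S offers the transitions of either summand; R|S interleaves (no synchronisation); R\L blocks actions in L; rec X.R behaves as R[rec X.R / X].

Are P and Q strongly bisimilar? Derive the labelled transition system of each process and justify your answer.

P's transition system — 11 states:
  m0 = b.(c.a.0 | b.c.0 + (a.(0 | 0) + (a.0)\{c}) + (a.0)\{c}) | -b-> m1
  m1 = c.a.0 | b.c.0 + (a.(0 | 0) + (a.0)\{c}) + (a.0)\{c} | -a-> m2, -a-> m3, -b-> m4, -c-> m5
  m2 = 0 | 0 | ∅
  m3 = 0\{c} | ∅
  m4 = c.a.0 | c.0 | -c-> m6, -c-> m7
  m5 = a.0 | b.c.0 | -a-> m8, -b-> m6
  m6 = a.0 | c.0 | -a-> m9, -c-> m10
  m7 = c.a.0 | 0 | -c-> m10
  m8 = 0 | b.c.0 | -b-> m9
  m9 = 0 | c.0 | -c-> m2
  m10 = a.0 | 0 | -a-> m2
Q's transition system — 11 states:
  n0 = b.(c.a.0 | b.c.0 + (a.(0 | 0) + (a.0)\{c})) | -b-> n1
  n1 = c.a.0 | b.c.0 + (a.(0 | 0) + (a.0)\{c}) | -a-> n2, -a-> n3, -b-> n4, -c-> n5
  n2 = 0 | 0 | ∅
  n3 = 0\{c} | ∅
  n4 = c.a.0 | c.0 | -c-> n6, -c-> n7
  n5 = a.0 | b.c.0 | -a-> n8, -b-> n6
  n6 = a.0 | c.0 | -a-> n9, -c-> n10
  n7 = c.a.0 | 0 | -c-> n10
  n8 = 0 | b.c.0 | -b-> n9
  n9 = 0 | c.0 | -c-> n2
  n10 = a.0 | 0 | -a-> n2
Coarsest stable partition (strong bisimilarity classes):
  B0 = {m0, n0}
  B1 = {m1, n1}
  B2 = {m4, n4}
  B3 = {m6, n6}
  B4 = {m10, n10}
  B5 = {m2, m3, n2, n3}
  B6 = {m9, n9}
  B7 = {m7, n7}
  B8 = {m5, n5}
  B9 = {m8, n8}
m0 ∈ B0, n0 ∈ B0 → same block

bisimilar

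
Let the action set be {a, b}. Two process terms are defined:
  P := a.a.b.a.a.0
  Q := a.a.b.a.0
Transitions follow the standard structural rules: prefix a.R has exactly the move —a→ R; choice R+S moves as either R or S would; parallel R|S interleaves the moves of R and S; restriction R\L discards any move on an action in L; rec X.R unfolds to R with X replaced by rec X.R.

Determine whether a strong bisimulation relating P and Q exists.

LTS(P): 6 reachable states
  s0 = a.a.b.a.a.0 has moves ··a··> s1
  s1 = a.b.a.a.0 has moves ··a··> s2
  s2 = b.a.a.0 has moves ··b··> s3
  s3 = a.a.0 has moves ··a··> s4
  s4 = a.0 has moves ··a··> s5
  s5 = 0 has moves stopped
LTS(Q): 5 reachable states
  t0 = a.a.b.a.0 has moves ··a··> t1
  t1 = a.b.a.0 has moves ··a··> t2
  t2 = b.a.0 has moves ··b··> t3
  t3 = a.0 has moves ··a··> t4
  t4 = 0 has moves stopped
Coarsest stable partition (strong bisimilarity classes):
  B0 = {s0}
  B1 = {s1}
  B2 = {s2}
  B3 = {s3}
  B4 = {s4, t3}
  B5 = {s5, t4}
  B6 = {t0}
  B7 = {t1}
  B8 = {t2}
s0 ∈ B0, t0 ∈ B6 → different blocks

not bisimilar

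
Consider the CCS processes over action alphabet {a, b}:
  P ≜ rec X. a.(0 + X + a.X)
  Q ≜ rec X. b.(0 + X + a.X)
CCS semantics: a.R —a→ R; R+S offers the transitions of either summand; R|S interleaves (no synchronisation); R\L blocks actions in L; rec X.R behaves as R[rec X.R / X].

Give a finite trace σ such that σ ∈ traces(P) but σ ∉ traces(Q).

a

Reachable graph of P (2 states):
  p0 = rec X. a.(0 + X + a.X) has moves —a→ p1
  p1 = 0 + (rec X. a.(0 + X + a.X)) + a.(rec X. a.(0 + X + a.X)) has moves —a→ p0, —a→ p1
Reachable graph of Q (2 states):
  q0 = rec X. b.(0 + X + a.X) has moves —b→ q1
  q1 = 0 + (rec X. b.(0 + X + a.X)) + a.(rec X. b.(0 + X + a.X)) has moves —a→ q0, —b→ q1
Run σ = ⟨a⟩ on P: start {p0}
  [1] a ⇒ {p1}
  P completes σ.
Run σ = ⟨a⟩ on Q: start {q0}
  [1] a ⇒ ∅ (Q stuck)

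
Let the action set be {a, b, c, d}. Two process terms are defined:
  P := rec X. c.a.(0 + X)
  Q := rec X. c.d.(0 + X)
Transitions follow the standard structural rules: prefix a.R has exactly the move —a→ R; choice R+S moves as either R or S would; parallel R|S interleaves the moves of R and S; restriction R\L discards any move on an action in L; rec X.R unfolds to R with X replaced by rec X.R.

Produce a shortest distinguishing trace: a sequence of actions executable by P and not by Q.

Reachable graph of P (3 states):
  p0 = rec X. c.a.(0 + X) ⊢ =c=> p1
  p1 = a.(0 + (rec X. c.a.(0 + X))) ⊢ =a=> p2
  p2 = 0 + (rec X. c.a.(0 + X)) ⊢ =c=> p1
Reachable graph of Q (3 states):
  q0 = rec X. c.d.(0 + X) ⊢ =c=> q1
  q1 = d.(0 + (rec X. c.d.(0 + X))) ⊢ =d=> q2
  q2 = 0 + (rec X. c.d.(0 + X)) ⊢ =c=> q1
Trace ⟨ca⟩ through P, begin at {p0}:
  after c @ step 1: {p1}
  after a @ step 2: {p2}
  — P admits the full trace.
Trace ⟨ca⟩ through Q, begin at {q0}:
  after c @ step 1: {q1}
  after a @ step 2: ∅  — Q cannot continue

ca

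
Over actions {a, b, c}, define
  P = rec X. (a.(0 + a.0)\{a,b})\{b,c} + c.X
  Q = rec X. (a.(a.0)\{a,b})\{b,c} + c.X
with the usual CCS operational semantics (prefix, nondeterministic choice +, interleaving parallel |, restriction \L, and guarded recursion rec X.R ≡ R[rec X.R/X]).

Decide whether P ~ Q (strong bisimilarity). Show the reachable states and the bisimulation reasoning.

P ~ Q

Reachable graph of P (2 states):
  m0 = rec X. (a.(0 + a.0)\{a,b})\{b,c} + c.X → --a--▸ m1, --c--▸ m0
  m1 = (0 + a.0)\{a,b}\{b,c} → stopped
Reachable graph of Q (2 states):
  n0 = rec X. (a.(a.0)\{a,b})\{b,c} + c.X → --a--▸ n1, --c--▸ n0
  n1 = (a.0)\{a,b}\{b,c} → stopped
Bisimilarity quotient blocks:
  B0 = {m0, n0}
  B1 = {m1, n1}
m0 ∈ B0, n0 ∈ B0 → same block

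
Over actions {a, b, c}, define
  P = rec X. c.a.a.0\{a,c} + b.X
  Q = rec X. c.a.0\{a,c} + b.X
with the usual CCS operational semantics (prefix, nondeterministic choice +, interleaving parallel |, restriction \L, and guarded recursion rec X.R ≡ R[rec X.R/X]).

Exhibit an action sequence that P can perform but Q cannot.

caa

P's transition system — 4 states:
  u0 = rec X. c.a.a.0\{a,c} + b.X has moves ··b··> u0, ··c··> u1
  u1 = a.a.0\{a,c} has moves ··a··> u2
  u2 = a.0\{a,c} has moves ··a··> u3
  u3 = 0\{a,c} has moves ·
Q's transition system — 3 states:
  v0 = rec X. c.a.0\{a,c} + b.X has moves ··b··> v0, ··c··> v1
  v1 = a.0\{a,c} has moves ··a··> v2
  v2 = 0\{a,c} has moves ·
Run σ = ⟨caa⟩ on P: start {u0}
  [1] c ⇒ {u1}
  [2] a ⇒ {u2}
  [3] a ⇒ {u3}
  P completes σ.
Run σ = ⟨caa⟩ on Q: start {v0}
  [1] c ⇒ {v1}
  [2] a ⇒ {v2}
  [3] a ⇒ no successor for Q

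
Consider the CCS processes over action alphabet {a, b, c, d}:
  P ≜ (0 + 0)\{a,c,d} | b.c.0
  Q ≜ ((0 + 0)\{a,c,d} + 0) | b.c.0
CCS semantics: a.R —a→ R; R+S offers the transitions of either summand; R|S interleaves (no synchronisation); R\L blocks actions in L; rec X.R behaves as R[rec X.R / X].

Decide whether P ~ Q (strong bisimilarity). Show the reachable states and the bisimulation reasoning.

YES

LTS(P): 3 reachable states
  s0 = (0 + 0)\{a,c,d} | b.c.0 | ··b··> s1
  s1 = (0 + 0)\{a,c,d} | c.0 | ··c··> s2
  s2 = (0 + 0)\{a,c,d} | 0 | ∅
LTS(Q): 3 reachable states
  t0 = ((0 + 0)\{a,c,d} + 0) | b.c.0 | ··b··> t1
  t1 = ((0 + 0)\{a,c,d} + 0) | c.0 | ··c··> t2
  t2 = ((0 + 0)\{a,c,d} + 0) | 0 | ∅
Bisimilarity quotient blocks:
  B0 = {s0, t0}
  B1 = {s1, t1}
  B2 = {s2, t2}
s0 ∈ B0, t0 ∈ B0 → same block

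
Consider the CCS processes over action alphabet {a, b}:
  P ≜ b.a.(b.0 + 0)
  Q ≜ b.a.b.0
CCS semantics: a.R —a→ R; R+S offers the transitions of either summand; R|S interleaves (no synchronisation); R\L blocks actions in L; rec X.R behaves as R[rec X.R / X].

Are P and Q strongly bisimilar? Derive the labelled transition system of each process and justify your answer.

Reachable graph of P (4 states):
  s0 = b.a.(b.0 + 0) :: -b-> s1
  s1 = a.(b.0 + 0) :: -a-> s2
  s2 = b.0 + 0 :: -b-> s3
  s3 = 0 :: (no moves)
Reachable graph of Q (4 states):
  t0 = b.a.b.0 :: -b-> t1
  t1 = a.b.0 :: -a-> t2
  t2 = b.0 :: -b-> t3
  t3 = 0 :: (no moves)
Coarsest stable partition (strong bisimilarity classes):
  B0 = {s0, t0}
  B1 = {s1, t1}
  B2 = {s2, t2}
  B3 = {s3, t3}
s0 ∈ B0, t0 ∈ B0 → same block

bisimilar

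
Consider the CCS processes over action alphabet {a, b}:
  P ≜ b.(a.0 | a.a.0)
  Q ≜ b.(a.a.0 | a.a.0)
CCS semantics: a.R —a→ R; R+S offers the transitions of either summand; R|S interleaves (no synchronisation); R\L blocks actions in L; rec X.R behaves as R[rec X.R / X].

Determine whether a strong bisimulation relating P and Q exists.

P's transition system — 7 states:
  s0 = b.(a.0 | a.a.0) | -b-> s1
  s1 = a.0 | a.a.0 | -a-> s2, -a-> s3
  s2 = 0 | a.a.0 | -a-> s4
  s3 = a.0 | a.0 | -a-> s4, -a-> s5
  s4 = 0 | a.0 | -a-> s6
  s5 = a.0 | 0 | -a-> s6
  s6 = 0 | 0 | stopped
Q's transition system — 10 states:
  t0 = b.(a.a.0 | a.a.0) | -b-> t1
  t1 = a.a.0 | a.a.0 | -a-> t2, -a-> t3
  t2 = a.0 | a.a.0 | -a-> t4, -a-> t5
  t3 = a.a.0 | a.0 | -a-> t5, -a-> t6
  t4 = 0 | a.a.0 | -a-> t7
  t5 = a.0 | a.0 | -a-> t7, -a-> t8
  t6 = a.a.0 | 0 | -a-> t8
  t7 = 0 | a.0 | -a-> t9
  t8 = a.0 | 0 | -a-> t9
  t9 = 0 | 0 | stopped
Partition-refinement fixed point:
  B0 = {s0}
  B1 = {s1, t2, t3}
  B2 = {s2, s3, t4, t5, t6}
  B3 = {s4, s5, t7, t8}
  B4 = {s6, t9}
  B5 = {t0}
  B6 = {t1}
s0 ∈ B0, t0 ∈ B5 → different blocks

P ≁ Q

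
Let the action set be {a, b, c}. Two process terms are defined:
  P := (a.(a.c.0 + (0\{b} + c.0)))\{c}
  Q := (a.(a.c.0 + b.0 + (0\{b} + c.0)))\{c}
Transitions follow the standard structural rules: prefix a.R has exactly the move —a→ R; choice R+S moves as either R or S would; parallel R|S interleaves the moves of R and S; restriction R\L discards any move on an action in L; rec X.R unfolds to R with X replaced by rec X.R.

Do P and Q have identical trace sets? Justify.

traces(P) ≠ traces(Q) — witness ⟨ab⟩

P's transition system — 3 states:
  s0 = (a.(a.c.0 + (0\{b} + c.0)))\{c} ⊢ --a--▸ s1
  s1 = (a.c.0 + (0\{b} + c.0))\{c} ⊢ --a--▸ s2
  s2 = (c.0)\{c} ⊢ deadlocked
Q's transition system — 4 states:
  t0 = (a.(a.c.0 + b.0 + (0\{b} + c.0)))\{c} ⊢ --a--▸ t1
  t1 = (a.c.0 + b.0 + (0\{b} + c.0))\{c} ⊢ --a--▸ t2, --b--▸ t3
  t2 = (c.0)\{c} ⊢ deadlocked
  t3 = 0\{c} ⊢ deadlocked
Executing ab from Q (initial set {t0}):
  [1] a ⇒ {t1}
  [2] b ⇒ {t3}
  ✓ Q
Executing ab from P (initial set {s0}):
  [1] a ⇒ {s1}
  [2] b ⇒ ∅ (P stuck)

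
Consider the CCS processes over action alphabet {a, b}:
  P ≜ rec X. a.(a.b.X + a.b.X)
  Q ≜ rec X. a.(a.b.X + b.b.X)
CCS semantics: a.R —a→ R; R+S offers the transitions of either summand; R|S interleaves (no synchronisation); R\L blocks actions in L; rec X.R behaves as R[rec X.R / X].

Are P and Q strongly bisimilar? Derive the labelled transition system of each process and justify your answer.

NO

LTS(P): 3 reachable states
  u0 = rec X. a.(a.b.X + a.b.X) | —a→ u1
  u1 = a.b.(rec X. a.(a.b.X + a.b.X)) + a.b.(rec X. a.(a.b.X + a.b.X)) | —a→ u2
  u2 = b.(rec X. a.(a.b.X + a.b.X)) | —b→ u0
LTS(Q): 3 reachable states
  v0 = rec X. a.(a.b.X + b.b.X) | —a→ v1
  v1 = a.b.(rec X. a.(a.b.X + b.b.X)) + b.b.(rec X. a.(a.b.X + b.b.X)) | —a→ v2, —b→ v2
  v2 = b.(rec X. a.(a.b.X + b.b.X)) | —b→ v0
Bisimilarity quotient blocks:
  B0 = {u0}
  B1 = {u1}
  B2 = {u2}
  B3 = {v0}
  B4 = {v1}
  B5 = {v2}
u0 ∈ B0, v0 ∈ B3 → different blocks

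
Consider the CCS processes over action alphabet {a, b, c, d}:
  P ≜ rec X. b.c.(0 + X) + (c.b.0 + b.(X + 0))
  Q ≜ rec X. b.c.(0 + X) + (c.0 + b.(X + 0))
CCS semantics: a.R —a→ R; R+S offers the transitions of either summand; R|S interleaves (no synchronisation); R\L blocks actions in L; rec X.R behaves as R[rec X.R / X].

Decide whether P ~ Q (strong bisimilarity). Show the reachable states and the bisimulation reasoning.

NO

Reachable graph of P (6 states):
  m0 = rec X. b.c.(0 + X) + (c.b.0 + b.(X + 0)) :: —b→ m1, —b→ m2, —c→ m3
  m1 = (rec X. b.c.(0 + X) + (c.b.0 + b.(X + 0))) + 0 :: —b→ m1, —b→ m2, —c→ m3
  m2 = c.(0 + (rec X. b.c.(0 + X) + (c.b.0 + b.(X + 0)))) :: —c→ m4
  m3 = b.0 :: —b→ m5
  m4 = 0 + (rec X. b.c.(0 + X) + (c.b.0 + b.(X + 0))) :: —b→ m1, —b→ m2, —c→ m3
  m5 = 0 :: deadlocked
Reachable graph of Q (5 states):
  n0 = rec X. b.c.(0 + X) + (c.0 + b.(X + 0)) :: —b→ n1, —b→ n2, —c→ n3
  n1 = (rec X. b.c.(0 + X) + (c.0 + b.(X + 0))) + 0 :: —b→ n1, —b→ n2, —c→ n3
  n2 = c.(0 + (rec X. b.c.(0 + X) + (c.0 + b.(X + 0)))) :: —c→ n4
  n3 = 0 :: deadlocked
  n4 = 0 + (rec X. b.c.(0 + X) + (c.0 + b.(X + 0))) :: —b→ n1, —b→ n2, —c→ n3
Coarsest stable partition (strong bisimilarity classes):
  B0 = {m0, m1, m4}
  B1 = {m2}
  B2 = {m3}
  B3 = {m5, n3}
  B4 = {n0, n1, n4}
  B5 = {n2}
m0 ∈ B0, n0 ∈ B4 → different blocks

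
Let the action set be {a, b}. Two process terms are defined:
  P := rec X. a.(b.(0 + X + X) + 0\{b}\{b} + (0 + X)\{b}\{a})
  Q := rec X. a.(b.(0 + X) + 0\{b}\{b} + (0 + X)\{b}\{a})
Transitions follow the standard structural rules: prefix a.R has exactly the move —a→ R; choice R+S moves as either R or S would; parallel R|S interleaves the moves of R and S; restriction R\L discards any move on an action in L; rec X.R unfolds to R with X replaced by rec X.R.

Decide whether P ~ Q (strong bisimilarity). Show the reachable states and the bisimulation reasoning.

P ~ Q

Reachable graph of P (3 states):
  u0 = rec X. a.(b.(0 + X + X) + 0\{b}\{b} + (0 + X)\{b}\{a}) has moves —a→ u1
  u1 = b.(0 + (rec X. a.(b.(0 + X + X) + 0\{b}\{b} + (0 + X)\{b}\{a})) + (rec X. a.(b.(0 + X + X) + 0\{b}\{b} + (0 + X)\{b}\{a}))) + 0\{b}\{b} + (0 + (rec X. a.(b.(0 + X + X) + 0\{b}\{b} + (0 + X)\{b}\{a})))\{b}\{a} has moves —b→ u2
  u2 = 0 + (rec X. a.(b.(0 + X + X) + 0\{b}\{b} + (0 + X)\{b}\{a})) + (rec X. a.(b.(0 + X + X) + 0\{b}\{b} + (0 + X)\{b}\{a})) has moves —a→ u1
Reachable graph of Q (3 states):
  v0 = rec X. a.(b.(0 + X) + 0\{b}\{b} + (0 + X)\{b}\{a}) has moves —a→ v1
  v1 = b.(0 + (rec X. a.(b.(0 + X) + 0\{b}\{b} + (0 + X)\{b}\{a}))) + 0\{b}\{b} + (0 + (rec X. a.(b.(0 + X) + 0\{b}\{b} + (0 + X)\{b}\{a})))\{b}\{a} has moves —b→ v2
  v2 = 0 + (rec X. a.(b.(0 + X) + 0\{b}\{b} + (0 + X)\{b}\{a})) has moves —a→ v1
Bisimilarity quotient blocks:
  B0 = {u0, u2, v0, v2}
  B1 = {u1, v1}
u0 ∈ B0, v0 ∈ B0 → same block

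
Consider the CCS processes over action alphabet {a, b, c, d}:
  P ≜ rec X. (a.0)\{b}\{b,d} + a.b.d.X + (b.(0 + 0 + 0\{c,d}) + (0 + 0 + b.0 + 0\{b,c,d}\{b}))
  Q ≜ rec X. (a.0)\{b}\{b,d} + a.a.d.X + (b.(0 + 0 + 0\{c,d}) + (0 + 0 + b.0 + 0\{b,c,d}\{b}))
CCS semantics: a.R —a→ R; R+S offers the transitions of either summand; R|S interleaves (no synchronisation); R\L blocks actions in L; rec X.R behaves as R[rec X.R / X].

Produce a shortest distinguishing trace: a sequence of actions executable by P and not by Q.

ab

LTS(P): 6 reachable states
  p0 = rec X. (a.0)\{b}\{b,d} + a.b.d.X + (b.(0 + 0 + 0\{c,d}) + (0 + 0 + b.0 + 0\{b,c,d}\{b})) has moves ··a··> p1, ··a··> p2, ··b··> p3, ··b··> p4
  p1 = 0\{b}\{b,d} has moves ·
  p2 = b.d.(rec X. (a.0)\{b}\{b,d} + a.b.d.X + (b.(0 + 0 + 0\{c,d}) + (0 + 0 + b.0 + 0\{b,c,d}\{b}))) has moves ··b··> p5
  p3 = 0 has moves ·
  p4 = 0 + 0 + 0\{c,d} has moves ·
  p5 = d.(rec X. (a.0)\{b}\{b,d} + a.b.d.X + (b.(0 + 0 + 0\{c,d}) + (0 + 0 + b.0 + 0\{b,c,d}\{b}))) has moves ··d··> p0
LTS(Q): 6 reachable states
  q0 = rec X. (a.0)\{b}\{b,d} + a.a.d.X + (b.(0 + 0 + 0\{c,d}) + (0 + 0 + b.0 + 0\{b,c,d}\{b})) has moves ··a··> q1, ··a··> q2, ··b··> q3, ··b··> q4
  q1 = 0\{b}\{b,d} has moves ·
  q2 = a.d.(rec X. (a.0)\{b}\{b,d} + a.a.d.X + (b.(0 + 0 + 0\{c,d}) + (0 + 0 + b.0 + 0\{b,c,d}\{b}))) has moves ··a··> q5
  q3 = 0 has moves ·
  q4 = 0 + 0 + 0\{c,d} has moves ·
  q5 = d.(rec X. (a.0)\{b}\{b,d} + a.a.d.X + (b.(0 + 0 + 0\{c,d}) + (0 + 0 + b.0 + 0\{b,c,d}\{b}))) has moves ··d··> q0
Trace ⟨ab⟩ through P, begin at {p0}:
  after a @ step 1: {p1, p2}
  after b @ step 2: {p5}
  ✓ P
Trace ⟨ab⟩ through Q, begin at {q0}:
  after a @ step 1: {q1, q2}
  after b @ step 2: no successor for Q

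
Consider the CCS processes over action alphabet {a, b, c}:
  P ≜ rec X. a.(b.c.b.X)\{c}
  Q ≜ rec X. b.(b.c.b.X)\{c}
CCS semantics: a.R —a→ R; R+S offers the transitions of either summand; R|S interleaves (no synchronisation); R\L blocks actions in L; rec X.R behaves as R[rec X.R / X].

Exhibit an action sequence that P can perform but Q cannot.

a

P's transition system — 3 states:
  m0 = rec X. a.(b.c.b.X)\{c} :: =a=> m1
  m1 = (b.c.b.(rec X. a.(b.c.b.X)\{c}))\{c} :: =b=> m2
  m2 = (c.b.(rec X. a.(b.c.b.X)\{c}))\{c} :: (no moves)
Q's transition system — 3 states:
  n0 = rec X. b.(b.c.b.X)\{c} :: =b=> n1
  n1 = (b.c.b.(rec X. b.(b.c.b.X)\{c}))\{c} :: =b=> n2
  n2 = (c.b.(rec X. b.(b.c.b.X)\{c}))\{c} :: (no moves)
Executing a from P (initial set {m0}):
  [1] a ⇒ {m1}
  ✓ P
Executing a from Q (initial set {n0}):
  [1] a ⇒ ∅  — Q cannot continue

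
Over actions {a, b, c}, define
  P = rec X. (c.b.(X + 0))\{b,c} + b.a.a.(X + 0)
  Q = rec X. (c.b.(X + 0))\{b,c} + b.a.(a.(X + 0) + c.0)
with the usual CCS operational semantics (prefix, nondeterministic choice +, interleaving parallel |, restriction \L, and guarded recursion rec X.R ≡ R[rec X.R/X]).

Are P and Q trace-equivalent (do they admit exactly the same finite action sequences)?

Reachable graph of P (4 states):
  p0 = rec X. (c.b.(X + 0))\{b,c} + b.a.a.(X + 0) has moves --b--▸ p1
  p1 = a.a.((rec X. (c.b.(X + 0))\{b,c} + b.a.a.(X + 0)) + 0) has moves --a--▸ p2
  p2 = a.((rec X. (c.b.(X + 0))\{b,c} + b.a.a.(X + 0)) + 0) has moves --a--▸ p3
  p3 = (rec X. (c.b.(X + 0))\{b,c} + b.a.a.(X + 0)) + 0 has moves --b--▸ p1
Reachable graph of Q (5 states):
  q0 = rec X. (c.b.(X + 0))\{b,c} + b.a.(a.(X + 0) + c.0) has moves --b--▸ q1
  q1 = a.(a.((rec X. (c.b.(X + 0))\{b,c} + b.a.(a.(X + 0) + c.0)) + 0) + c.0) has moves --a--▸ q2
  q2 = a.((rec X. (c.b.(X + 0))\{b,c} + b.a.(a.(X + 0) + c.0)) + 0) + c.0 has moves --a--▸ q3, --c--▸ q4
  q3 = (rec X. (c.b.(X + 0))\{b,c} + b.a.(a.(X + 0) + c.0)) + 0 has moves --b--▸ q1
  q4 = 0 has moves ·
Executing bac from Q (initial set {q0}):
  step 1 (b): {q1}
  step 2 (a): {q2}
  step 3 (c): {q4}
  — Q admits the full trace.
Executing bac from P (initial set {p0}):
  step 1 (b): {p1}
  step 2 (a): {p2}
  step 3 (c): ∅  — P cannot continue

trace-distinct — witness ⟨bac⟩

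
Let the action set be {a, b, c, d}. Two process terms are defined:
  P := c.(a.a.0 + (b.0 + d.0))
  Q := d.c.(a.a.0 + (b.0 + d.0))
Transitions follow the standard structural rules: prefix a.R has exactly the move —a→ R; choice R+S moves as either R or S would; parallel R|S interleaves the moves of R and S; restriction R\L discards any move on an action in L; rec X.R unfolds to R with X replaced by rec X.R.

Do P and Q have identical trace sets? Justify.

LTS(P): 4 reachable states
  m0 = c.(a.a.0 + (b.0 + d.0)) → --c--▸ m1
  m1 = a.a.0 + (b.0 + d.0) → --a--▸ m2, --b--▸ m3, --d--▸ m3
  m2 = a.0 → --a--▸ m3
  m3 = 0 → (no moves)
LTS(Q): 5 reachable states
  n0 = d.c.(a.a.0 + (b.0 + d.0)) → --d--▸ n1
  n1 = c.(a.a.0 + (b.0 + d.0)) → --c--▸ n2
  n2 = a.a.0 + (b.0 + d.0) → --a--▸ n3, --b--▸ n4, --d--▸ n4
  n3 = a.0 → --a--▸ n4
  n4 = 0 → (no moves)
Executing c from P (initial set {m0}):
  [1] c ⇒ {m1}
  P completes σ.
Executing c from Q (initial set {n0}):
  [1] c ⇒ no successor for Q

NO — witness ⟨c⟩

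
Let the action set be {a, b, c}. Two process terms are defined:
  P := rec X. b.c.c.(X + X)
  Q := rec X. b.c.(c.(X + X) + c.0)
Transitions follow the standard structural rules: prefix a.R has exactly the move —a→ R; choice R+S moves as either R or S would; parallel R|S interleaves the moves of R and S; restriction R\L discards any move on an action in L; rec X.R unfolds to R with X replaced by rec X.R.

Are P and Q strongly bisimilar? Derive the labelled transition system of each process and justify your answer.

P ≁ Q

P's transition system — 4 states:
  p0 = rec X. b.c.c.(X + X) | -b-> p1
  p1 = c.c.((rec X. b.c.c.(X + X)) + (rec X. b.c.c.(X + X))) | -c-> p2
  p2 = c.((rec X. b.c.c.(X + X)) + (rec X. b.c.c.(X + X))) | -c-> p3
  p3 = (rec X. b.c.c.(X + X)) + (rec X. b.c.c.(X + X)) | -b-> p1
Q's transition system — 5 states:
  q0 = rec X. b.c.(c.(X + X) + c.0) | -b-> q1
  q1 = c.(c.((rec X. b.c.(c.(X + X) + c.0)) + (rec X. b.c.(c.(X + X) + c.0))) + c.0) | -c-> q2
  q2 = c.((rec X. b.c.(c.(X + X) + c.0)) + (rec X. b.c.(c.(X + X) + c.0))) + c.0 | -c-> q3, -c-> q4
  q3 = (rec X. b.c.(c.(X + X) + c.0)) + (rec X. b.c.(c.(X + X) + c.0)) | -b-> q1
  q4 = 0 | ∅
Coarsest stable partition (strong bisimilarity classes):
  B0 = {p0, p3}
  B1 = {p1}
  B2 = {p2}
  B3 = {q0, q3}
  B4 = {q1}
  B5 = {q2}
  B6 = {q4}
p0 ∈ B0, q0 ∈ B3 → different blocks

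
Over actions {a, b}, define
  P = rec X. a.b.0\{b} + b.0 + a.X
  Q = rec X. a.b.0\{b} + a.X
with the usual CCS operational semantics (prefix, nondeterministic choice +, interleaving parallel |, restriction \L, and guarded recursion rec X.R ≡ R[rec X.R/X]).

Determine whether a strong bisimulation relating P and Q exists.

LTS(P): 4 reachable states
  u0 = rec X. a.b.0\{b} + b.0 + a.X :: -a-> u0, -a-> u1, -b-> u2
  u1 = b.0\{b} :: -b-> u3
  u2 = 0 :: ·
  u3 = 0\{b} :: ·
LTS(Q): 3 reachable states
  v0 = rec X. a.b.0\{b} + a.X :: -a-> v0, -a-> v1
  v1 = b.0\{b} :: -b-> v2
  v2 = 0\{b} :: ·
Bisimilarity quotient blocks:
  B0 = {u0}
  B1 = {u1, v1}
  B2 = {u2, u3, v2}
  B3 = {v0}
u0 ∈ B0, v0 ∈ B3 → different blocks

P ≁ Q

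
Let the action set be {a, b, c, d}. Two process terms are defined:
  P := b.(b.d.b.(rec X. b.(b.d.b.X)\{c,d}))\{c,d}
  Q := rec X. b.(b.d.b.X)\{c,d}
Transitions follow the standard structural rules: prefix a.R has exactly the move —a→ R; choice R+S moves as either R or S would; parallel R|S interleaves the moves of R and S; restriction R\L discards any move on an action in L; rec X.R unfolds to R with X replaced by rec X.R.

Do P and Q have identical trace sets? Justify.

traces(P) = traces(Q)

P's transition system — 3 states:
  p0 = b.(b.d.b.(rec X. b.(b.d.b.X)\{c,d}))\{c,d} has moves -b-> p1
  p1 = (b.d.b.(rec X. b.(b.d.b.X)\{c,d}))\{c,d} has moves -b-> p2
  p2 = (d.b.(rec X. b.(b.d.b.X)\{c,d}))\{c,d} has moves deadlocked
Q's transition system — 3 states:
  q0 = rec X. b.(b.d.b.X)\{c,d} has moves -b-> q1
  q1 = (b.d.b.(rec X. b.(b.d.b.X)\{c,d}))\{c,d} has moves -b-> q2
  q2 = (d.b.(rec X. b.(b.d.b.X)\{c,d}))\{c,d} has moves deadlocked
Partition-refinement fixed point:
  B0 = {p0, q0}
  B1 = {p1, q1}
  B2 = {p2, q2}
p0 ∈ B0, q0 ∈ B0 → same block
Bisimilar ⇒ trace-equivalent.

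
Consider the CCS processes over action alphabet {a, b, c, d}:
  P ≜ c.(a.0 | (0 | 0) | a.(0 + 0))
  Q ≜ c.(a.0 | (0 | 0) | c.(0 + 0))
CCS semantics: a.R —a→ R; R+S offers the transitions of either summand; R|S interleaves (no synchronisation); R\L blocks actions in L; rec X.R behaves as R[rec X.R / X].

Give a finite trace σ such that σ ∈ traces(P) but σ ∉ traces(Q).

caa

Reachable graph of P (5 states):
  p0 = c.(a.0 | (0 | 0) | a.(0 + 0)) | --c--▸ p1
  p1 = a.0 | (0 | 0) | a.(0 + 0) | --a--▸ p2, --a--▸ p3
  p2 = 0 | (0 | 0) | a.(0 + 0) | --a--▸ p4
  p3 = a.0 | (0 | 0) | (0 + 0) | --a--▸ p4
  p4 = 0 | (0 | 0) | (0 + 0) | ∅
Reachable graph of Q (5 states):
  q0 = c.(a.0 | (0 | 0) | c.(0 + 0)) | --c--▸ q1
  q1 = a.0 | (0 | 0) | c.(0 + 0) | --a--▸ q2, --c--▸ q3
  q2 = 0 | (0 | 0) | c.(0 + 0) | --c--▸ q4
  q3 = a.0 | (0 | 0) | (0 + 0) | --a--▸ q4
  q4 = 0 | (0 | 0) | (0 + 0) | ∅
Executing caa from P (initial set {p0}):
  step 1 (c): {p1}
  step 2 (a): {p2, p3}
  step 3 (a): {p4}
  P completes σ.
Executing caa from Q (initial set {q0}):
  step 1 (c): {q1}
  step 2 (a): {q2}
  step 3 (a): no successor for Q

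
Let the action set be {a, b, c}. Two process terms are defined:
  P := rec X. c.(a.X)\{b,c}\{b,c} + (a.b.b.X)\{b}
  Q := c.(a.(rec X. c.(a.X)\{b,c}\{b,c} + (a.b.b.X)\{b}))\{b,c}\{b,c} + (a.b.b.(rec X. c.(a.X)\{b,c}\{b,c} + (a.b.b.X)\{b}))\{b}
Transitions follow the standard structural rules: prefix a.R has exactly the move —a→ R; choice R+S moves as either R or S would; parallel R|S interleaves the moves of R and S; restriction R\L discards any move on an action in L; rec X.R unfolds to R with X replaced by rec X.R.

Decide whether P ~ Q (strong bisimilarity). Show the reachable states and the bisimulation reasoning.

LTS(P): 5 reachable states
  u0 = rec X. c.(a.X)\{b,c}\{b,c} + (a.b.b.X)\{b} has moves -a-> u1, -c-> u2
  u1 = (b.b.(rec X. c.(a.X)\{b,c}\{b,c} + (a.b.b.X)\{b}))\{b} has moves deadlocked
  u2 = (a.(rec X. c.(a.X)\{b,c}\{b,c} + (a.b.b.X)\{b}))\{b,c}\{b,c} has moves -a-> u3
  u3 = (rec X. c.(a.X)\{b,c}\{b,c} + (a.b.b.X)\{b})\{b,c}\{b,c} has moves -a-> u4
  u4 = (b.b.(rec X. c.(a.X)\{b,c}\{b,c} + (a.b.b.X)\{b}))\{b}\{b,c}\{b,c} has moves deadlocked
LTS(Q): 5 reachable states
  v0 = c.(a.(rec X. c.(a.X)\{b,c}\{b,c} + (a.b.b.X)\{b}))\{b,c}\{b,c} + (a.b.b.(rec X. c.(a.X)\{b,c}\{b,c} + (a.b.b.X)\{b}))\{b} has moves -a-> v1, -c-> v2
  v1 = (b.b.(rec X. c.(a.X)\{b,c}\{b,c} + (a.b.b.X)\{b}))\{b} has moves deadlocked
  v2 = (a.(rec X. c.(a.X)\{b,c}\{b,c} + (a.b.b.X)\{b}))\{b,c}\{b,c} has moves -a-> v3
  v3 = (rec X. c.(a.X)\{b,c}\{b,c} + (a.b.b.X)\{b})\{b,c}\{b,c} has moves -a-> v4
  v4 = (b.b.(rec X. c.(a.X)\{b,c}\{b,c} + (a.b.b.X)\{b}))\{b}\{b,c}\{b,c} has moves deadlocked
Coarsest stable partition (strong bisimilarity classes):
  B0 = {u0, v0}
  B1 = {u1, u4, v1, v4}
  B2 = {u2, v2}
  B3 = {u3, v3}
u0 ∈ B0, v0 ∈ B0 → same block

bisimilar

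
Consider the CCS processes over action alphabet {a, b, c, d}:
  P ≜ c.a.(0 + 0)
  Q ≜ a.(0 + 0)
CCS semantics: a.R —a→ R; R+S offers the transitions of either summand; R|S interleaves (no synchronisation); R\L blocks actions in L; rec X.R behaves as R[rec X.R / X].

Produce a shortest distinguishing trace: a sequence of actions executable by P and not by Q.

c

P's transition system — 3 states:
  m0 = c.a.(0 + 0) has moves ··c··> m1
  m1 = a.(0 + 0) has moves ··a··> m2
  m2 = 0 + 0 has moves ∅
Q's transition system — 2 states:
  n0 = a.(0 + 0) has moves ··a··> n1
  n1 = 0 + 0 has moves ∅
Run σ = ⟨c⟩ on P: start {m0}
  [1] c ⇒ {m1}
  ✓ P
Run σ = ⟨c⟩ on Q: start {n0}
  [1] c ⇒ ∅ (Q stuck)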